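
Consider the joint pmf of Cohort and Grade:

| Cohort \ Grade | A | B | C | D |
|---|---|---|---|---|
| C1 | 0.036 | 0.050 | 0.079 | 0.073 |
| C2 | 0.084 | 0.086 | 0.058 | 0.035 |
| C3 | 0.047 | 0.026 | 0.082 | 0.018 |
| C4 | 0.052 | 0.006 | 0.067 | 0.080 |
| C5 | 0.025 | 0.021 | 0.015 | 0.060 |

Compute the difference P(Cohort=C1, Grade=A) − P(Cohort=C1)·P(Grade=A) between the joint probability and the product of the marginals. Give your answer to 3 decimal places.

-0.022

P(Cohort=C1) = 0.036 + 0.050 + 0.079 + 0.073 = 0.238.
P(Grade=A) = 0.036 + 0.084 + 0.047 + 0.052 + 0.025 = 0.244.
P(Cohort=C1, Grade=A) − P(Cohort=C1)P(Grade=A) = 0.036 − 0.238×0.244 = -0.022.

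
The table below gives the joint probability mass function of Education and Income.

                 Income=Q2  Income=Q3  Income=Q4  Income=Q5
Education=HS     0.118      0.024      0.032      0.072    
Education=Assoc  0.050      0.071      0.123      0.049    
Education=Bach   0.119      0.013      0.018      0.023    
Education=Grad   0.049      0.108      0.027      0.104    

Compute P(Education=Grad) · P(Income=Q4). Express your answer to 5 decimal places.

P(Education=Grad) = 0.049 + 0.108 + 0.027 + 0.104 = 0.288.
P(Income=Q4) = 0.032 + 0.123 + 0.018 + 0.027 = 0.200.
Product: 0.288 × 0.200 = 0.05760.

0.05760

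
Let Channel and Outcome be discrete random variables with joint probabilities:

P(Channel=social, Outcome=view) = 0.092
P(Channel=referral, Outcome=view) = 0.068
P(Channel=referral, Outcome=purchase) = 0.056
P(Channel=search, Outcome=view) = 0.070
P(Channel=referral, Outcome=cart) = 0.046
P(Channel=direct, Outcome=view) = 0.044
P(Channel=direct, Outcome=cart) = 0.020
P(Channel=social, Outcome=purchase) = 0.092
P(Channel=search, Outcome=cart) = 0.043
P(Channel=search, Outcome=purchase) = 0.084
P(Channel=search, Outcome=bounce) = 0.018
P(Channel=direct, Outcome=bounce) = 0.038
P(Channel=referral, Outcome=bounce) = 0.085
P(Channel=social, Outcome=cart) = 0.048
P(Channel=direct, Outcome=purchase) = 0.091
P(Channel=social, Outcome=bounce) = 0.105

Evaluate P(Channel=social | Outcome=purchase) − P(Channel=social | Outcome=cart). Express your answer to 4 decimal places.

P(Outcome=purchase) = 0.084 + 0.092 + 0.091 + 0.056 = 0.323; P(Channel=social | Outcome=purchase) = 0.092/0.323 = 0.28483.
P(Outcome=cart) = 0.043 + 0.048 + 0.020 + 0.046 = 0.157; P(Channel=social | Outcome=cart) = 0.048/0.157 = 0.30573.
Difference = -0.0209.

-0.0209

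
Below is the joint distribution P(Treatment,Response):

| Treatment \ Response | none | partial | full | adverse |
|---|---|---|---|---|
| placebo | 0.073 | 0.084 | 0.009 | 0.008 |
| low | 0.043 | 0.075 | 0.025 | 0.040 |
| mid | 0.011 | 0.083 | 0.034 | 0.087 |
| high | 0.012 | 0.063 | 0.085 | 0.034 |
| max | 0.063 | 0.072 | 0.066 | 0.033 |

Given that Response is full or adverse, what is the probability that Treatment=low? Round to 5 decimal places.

P(Response=full) = 0.009 + 0.025 + 0.034 + 0.085 + 0.066 = 0.219.
P(Response=adverse) = 0.008 + 0.040 + 0.087 + 0.034 + 0.033 = 0.202.
P(Response ∈ {full, adverse}) = 0.219 + 0.202 = 0.421; P(Treatment=low, Response ∈ {full, adverse}) = 0.025 + 0.040 = 0.065.
P(Treatment=low | Response ∈ {full, adverse}) = 0.065/0.421 = 0.15439.

0.15439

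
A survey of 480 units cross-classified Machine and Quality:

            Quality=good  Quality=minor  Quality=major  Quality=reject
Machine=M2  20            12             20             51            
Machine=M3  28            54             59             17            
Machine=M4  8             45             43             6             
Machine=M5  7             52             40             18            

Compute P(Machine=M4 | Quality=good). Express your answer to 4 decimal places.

Total with Quality=good: 20 + 28 + 8 + 7 = 63.
P(Machine=M4 | Quality=good) = 8/63 = 0.1270.

0.1270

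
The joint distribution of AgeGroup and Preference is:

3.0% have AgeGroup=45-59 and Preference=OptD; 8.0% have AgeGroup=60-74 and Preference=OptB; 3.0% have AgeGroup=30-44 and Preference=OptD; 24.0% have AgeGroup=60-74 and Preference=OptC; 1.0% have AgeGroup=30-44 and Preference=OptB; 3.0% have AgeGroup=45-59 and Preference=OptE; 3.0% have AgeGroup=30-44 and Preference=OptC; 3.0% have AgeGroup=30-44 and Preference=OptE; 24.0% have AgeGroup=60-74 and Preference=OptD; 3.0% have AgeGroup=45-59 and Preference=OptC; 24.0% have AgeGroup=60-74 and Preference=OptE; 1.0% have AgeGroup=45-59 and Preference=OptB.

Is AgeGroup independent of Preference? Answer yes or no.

Every cell satisfies P(AgeGroup,Preference) = P(AgeGroup)·P(Preference). For instance P(AgeGroup=60-74) = 0.800, P(Preference=OptE) = 0.300, and 0.800×0.300 = 0.240 matches the joint entry. So AgeGroup and Preference are independent.

yes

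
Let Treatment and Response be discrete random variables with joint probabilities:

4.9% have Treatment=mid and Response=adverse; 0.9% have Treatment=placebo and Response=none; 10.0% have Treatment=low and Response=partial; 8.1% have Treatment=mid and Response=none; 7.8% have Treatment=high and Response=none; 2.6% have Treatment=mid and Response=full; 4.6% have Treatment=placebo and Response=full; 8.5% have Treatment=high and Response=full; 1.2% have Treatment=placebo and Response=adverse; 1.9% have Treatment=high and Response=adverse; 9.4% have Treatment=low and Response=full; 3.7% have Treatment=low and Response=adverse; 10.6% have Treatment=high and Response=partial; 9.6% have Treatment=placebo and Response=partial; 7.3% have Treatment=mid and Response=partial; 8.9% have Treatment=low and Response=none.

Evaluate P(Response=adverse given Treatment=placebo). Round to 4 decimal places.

0.0736

P(Treatment=placebo) = 0.009 + 0.096 + 0.046 + 0.012 = 0.163.
P(Response=adverse | Treatment=placebo) = 0.012/0.163 = 0.0736.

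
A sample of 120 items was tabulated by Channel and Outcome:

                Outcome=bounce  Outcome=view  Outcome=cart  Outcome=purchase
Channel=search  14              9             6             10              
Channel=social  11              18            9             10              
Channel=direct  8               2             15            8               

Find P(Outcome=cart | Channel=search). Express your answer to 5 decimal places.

0.15385

Total with Channel=search: 14 + 9 + 6 + 10 = 39.
P(Outcome=cart | Channel=search) = 6/39 = 0.15385.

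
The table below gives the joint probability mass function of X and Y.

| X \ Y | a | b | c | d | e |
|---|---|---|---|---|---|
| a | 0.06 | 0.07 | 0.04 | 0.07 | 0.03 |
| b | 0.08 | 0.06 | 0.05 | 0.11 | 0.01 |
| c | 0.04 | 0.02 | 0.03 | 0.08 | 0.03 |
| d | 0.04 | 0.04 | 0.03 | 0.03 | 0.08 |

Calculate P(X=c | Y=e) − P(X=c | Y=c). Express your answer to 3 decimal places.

0.000

P(Y=e) = 0.03 + 0.01 + 0.03 + 0.08 = 0.15; P(X=c | Y=e) = 0.03/0.15 = 0.2000.
P(Y=c) = 0.04 + 0.05 + 0.03 + 0.03 = 0.15; P(X=c | Y=c) = 0.03/0.15 = 0.2000.
Difference = 0.000.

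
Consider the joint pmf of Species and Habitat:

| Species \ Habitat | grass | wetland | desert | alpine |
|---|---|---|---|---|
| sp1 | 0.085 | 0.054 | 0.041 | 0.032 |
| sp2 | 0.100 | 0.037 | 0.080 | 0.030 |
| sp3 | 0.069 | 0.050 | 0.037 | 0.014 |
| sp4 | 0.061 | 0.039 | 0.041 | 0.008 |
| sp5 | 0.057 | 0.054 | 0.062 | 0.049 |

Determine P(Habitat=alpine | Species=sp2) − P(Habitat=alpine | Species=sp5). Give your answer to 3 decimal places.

P(Species=sp2) = 0.100 + 0.037 + 0.080 + 0.030 = 0.247; P(Habitat=alpine | Species=sp2) = 0.030/0.247 = 0.1215.
P(Species=sp5) = 0.057 + 0.054 + 0.062 + 0.049 = 0.222; P(Habitat=alpine | Species=sp5) = 0.049/0.222 = 0.2207.
Difference = -0.099.

-0.099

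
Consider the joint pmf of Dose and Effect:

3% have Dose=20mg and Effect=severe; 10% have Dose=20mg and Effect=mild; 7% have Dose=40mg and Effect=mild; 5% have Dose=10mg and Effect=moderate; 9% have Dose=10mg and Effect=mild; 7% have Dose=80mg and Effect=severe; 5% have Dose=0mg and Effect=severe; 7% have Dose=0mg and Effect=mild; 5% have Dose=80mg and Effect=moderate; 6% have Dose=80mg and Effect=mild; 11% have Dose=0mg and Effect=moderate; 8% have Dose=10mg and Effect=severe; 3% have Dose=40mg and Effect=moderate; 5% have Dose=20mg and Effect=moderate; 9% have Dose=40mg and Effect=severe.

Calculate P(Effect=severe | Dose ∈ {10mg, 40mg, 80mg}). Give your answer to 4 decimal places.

0.4068

P(Dose=10mg) = 0.09 + 0.05 + 0.08 = 0.22.
P(Dose=40mg) = 0.07 + 0.03 + 0.09 = 0.19.
P(Dose=80mg) = 0.06 + 0.05 + 0.07 = 0.18.
P(Dose ∈ {10mg, 40mg, 80mg}) = 0.22 + 0.19 + 0.18 = 0.59; P(Effect=severe, Dose ∈ {10mg, 40mg, 80mg}) = 0.08 + 0.09 + 0.07 = 0.24.
P(Effect=severe | Dose ∈ {10mg, 40mg, 80mg}) = 0.24/0.59 = 0.4068.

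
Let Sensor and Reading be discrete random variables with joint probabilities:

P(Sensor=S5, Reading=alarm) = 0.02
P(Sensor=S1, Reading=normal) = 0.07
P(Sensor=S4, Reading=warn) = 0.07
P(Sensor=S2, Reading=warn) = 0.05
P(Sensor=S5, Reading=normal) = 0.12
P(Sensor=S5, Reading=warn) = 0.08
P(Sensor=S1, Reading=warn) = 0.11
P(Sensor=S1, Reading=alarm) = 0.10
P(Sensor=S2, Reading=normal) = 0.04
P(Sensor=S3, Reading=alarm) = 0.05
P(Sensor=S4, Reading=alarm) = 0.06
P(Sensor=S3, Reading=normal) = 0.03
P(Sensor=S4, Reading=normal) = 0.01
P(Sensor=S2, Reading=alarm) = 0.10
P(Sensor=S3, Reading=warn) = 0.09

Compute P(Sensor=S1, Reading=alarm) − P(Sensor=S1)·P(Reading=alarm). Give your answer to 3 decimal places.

P(Sensor=S1) = 0.07 + 0.11 + 0.10 = 0.28.
P(Reading=alarm) = 0.10 + 0.10 + 0.05 + 0.06 + 0.02 = 0.33.
P(Sensor=S1, Reading=alarm) − P(Sensor=S1)P(Reading=alarm) = 0.10 − 0.28×0.33 = 0.008.

0.008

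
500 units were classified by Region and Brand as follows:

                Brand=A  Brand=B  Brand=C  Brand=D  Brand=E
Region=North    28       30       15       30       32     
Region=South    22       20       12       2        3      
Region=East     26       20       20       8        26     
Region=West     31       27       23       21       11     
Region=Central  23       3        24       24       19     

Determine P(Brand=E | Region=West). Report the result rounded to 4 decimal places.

Total with Region=West: 31 + 27 + 23 + 21 + 11 = 113.
P(Brand=E | Region=West) = 11/113 = 0.0973.

0.0973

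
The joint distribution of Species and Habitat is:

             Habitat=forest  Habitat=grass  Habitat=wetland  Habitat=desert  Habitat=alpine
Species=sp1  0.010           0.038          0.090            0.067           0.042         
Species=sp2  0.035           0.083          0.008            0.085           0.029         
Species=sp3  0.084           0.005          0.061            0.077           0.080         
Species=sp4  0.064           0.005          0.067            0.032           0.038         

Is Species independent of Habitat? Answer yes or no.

no

P(Species=sp2) = 0.240 and P(Habitat=grass) = 0.131, so their product is 0.03144, but P(Species=sp2, Habitat=grass) = 0.083. Since these differ, Species and Habitat are not independent.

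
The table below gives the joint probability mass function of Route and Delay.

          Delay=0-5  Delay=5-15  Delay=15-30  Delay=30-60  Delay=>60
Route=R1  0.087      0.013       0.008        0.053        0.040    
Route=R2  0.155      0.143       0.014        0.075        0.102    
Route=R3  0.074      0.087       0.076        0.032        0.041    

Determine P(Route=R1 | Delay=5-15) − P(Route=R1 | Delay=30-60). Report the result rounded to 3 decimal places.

P(Delay=5-15) = 0.013 + 0.143 + 0.087 = 0.243; P(Route=R1 | Delay=5-15) = 0.013/0.243 = 0.0535.
P(Delay=30-60) = 0.053 + 0.075 + 0.032 = 0.160; P(Route=R1 | Delay=30-60) = 0.053/0.160 = 0.3313.
Difference = -0.278.

-0.278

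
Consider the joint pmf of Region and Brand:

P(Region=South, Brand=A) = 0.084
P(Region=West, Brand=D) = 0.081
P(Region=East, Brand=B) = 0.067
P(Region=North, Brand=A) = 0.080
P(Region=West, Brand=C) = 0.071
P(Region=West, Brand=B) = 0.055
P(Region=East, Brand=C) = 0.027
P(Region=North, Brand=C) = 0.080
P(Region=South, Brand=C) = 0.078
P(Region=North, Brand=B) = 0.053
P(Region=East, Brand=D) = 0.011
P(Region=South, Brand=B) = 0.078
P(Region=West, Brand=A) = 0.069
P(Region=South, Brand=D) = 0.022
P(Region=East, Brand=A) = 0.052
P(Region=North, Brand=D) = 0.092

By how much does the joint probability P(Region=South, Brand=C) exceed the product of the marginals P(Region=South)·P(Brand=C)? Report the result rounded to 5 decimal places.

P(Region=South) = 0.084 + 0.078 + 0.078 + 0.022 = 0.262.
P(Brand=C) = 0.080 + 0.078 + 0.027 + 0.071 = 0.256.
P(Region=South, Brand=C) − P(Region=South)P(Brand=C) = 0.078 − 0.262×0.256 = 0.01093.

0.01093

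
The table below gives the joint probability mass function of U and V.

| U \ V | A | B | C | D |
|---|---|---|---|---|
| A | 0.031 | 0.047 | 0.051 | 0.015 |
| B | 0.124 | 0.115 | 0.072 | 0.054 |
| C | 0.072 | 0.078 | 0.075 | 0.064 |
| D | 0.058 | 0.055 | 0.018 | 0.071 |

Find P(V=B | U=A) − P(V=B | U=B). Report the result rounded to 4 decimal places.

0.0113

P(U=A) = 0.031 + 0.047 + 0.051 + 0.015 = 0.144; P(V=B | U=A) = 0.047/0.144 = 0.32639.
P(U=B) = 0.124 + 0.115 + 0.072 + 0.054 = 0.365; P(V=B | U=B) = 0.115/0.365 = 0.31507.
Difference = 0.0113.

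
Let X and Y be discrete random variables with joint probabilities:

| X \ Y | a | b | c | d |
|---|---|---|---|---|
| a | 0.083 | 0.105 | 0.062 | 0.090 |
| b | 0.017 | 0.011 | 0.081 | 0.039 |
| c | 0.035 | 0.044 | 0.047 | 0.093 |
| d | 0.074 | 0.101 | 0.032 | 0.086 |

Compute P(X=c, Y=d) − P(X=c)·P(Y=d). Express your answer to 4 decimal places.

P(X=c) = 0.035 + 0.044 + 0.047 + 0.093 = 0.219.
P(Y=d) = 0.090 + 0.039 + 0.093 + 0.086 = 0.308.
P(X=c, Y=d) − P(X=c)P(Y=d) = 0.093 − 0.219×0.308 = 0.0255.

0.0255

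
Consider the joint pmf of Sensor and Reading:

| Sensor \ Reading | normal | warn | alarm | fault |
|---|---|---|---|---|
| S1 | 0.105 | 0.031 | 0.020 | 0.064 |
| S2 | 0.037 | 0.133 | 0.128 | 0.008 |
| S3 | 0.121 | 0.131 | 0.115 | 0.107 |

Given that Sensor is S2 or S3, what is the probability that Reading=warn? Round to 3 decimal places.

0.338

P(Sensor=S2) = 0.037 + 0.133 + 0.128 + 0.008 = 0.306.
P(Sensor=S3) = 0.121 + 0.131 + 0.115 + 0.107 = 0.474.
P(Sensor ∈ {S2, S3}) = 0.306 + 0.474 = 0.780; P(Reading=warn, Sensor ∈ {S2, S3}) = 0.133 + 0.131 = 0.264.
P(Reading=warn | Sensor ∈ {S2, S3}) = 0.264/0.780 = 0.338.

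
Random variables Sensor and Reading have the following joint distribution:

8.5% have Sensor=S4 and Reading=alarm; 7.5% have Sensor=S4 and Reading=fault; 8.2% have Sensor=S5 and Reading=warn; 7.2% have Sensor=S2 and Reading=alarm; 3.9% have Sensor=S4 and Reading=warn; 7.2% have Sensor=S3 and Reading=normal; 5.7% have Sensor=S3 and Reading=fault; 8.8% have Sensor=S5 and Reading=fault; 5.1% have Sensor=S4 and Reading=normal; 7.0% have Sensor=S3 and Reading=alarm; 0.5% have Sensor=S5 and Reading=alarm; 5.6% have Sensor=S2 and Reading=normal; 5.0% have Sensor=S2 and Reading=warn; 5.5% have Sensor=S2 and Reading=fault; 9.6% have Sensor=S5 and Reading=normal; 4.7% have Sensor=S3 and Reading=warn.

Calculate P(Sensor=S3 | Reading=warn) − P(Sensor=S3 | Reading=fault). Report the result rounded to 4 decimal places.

P(Reading=warn) = 0.050 + 0.047 + 0.039 + 0.082 = 0.218; P(Sensor=S3 | Reading=warn) = 0.047/0.218 = 0.21560.
P(Reading=fault) = 0.055 + 0.057 + 0.075 + 0.088 = 0.275; P(Sensor=S3 | Reading=fault) = 0.057/0.275 = 0.20727.
Difference = 0.0083.

0.0083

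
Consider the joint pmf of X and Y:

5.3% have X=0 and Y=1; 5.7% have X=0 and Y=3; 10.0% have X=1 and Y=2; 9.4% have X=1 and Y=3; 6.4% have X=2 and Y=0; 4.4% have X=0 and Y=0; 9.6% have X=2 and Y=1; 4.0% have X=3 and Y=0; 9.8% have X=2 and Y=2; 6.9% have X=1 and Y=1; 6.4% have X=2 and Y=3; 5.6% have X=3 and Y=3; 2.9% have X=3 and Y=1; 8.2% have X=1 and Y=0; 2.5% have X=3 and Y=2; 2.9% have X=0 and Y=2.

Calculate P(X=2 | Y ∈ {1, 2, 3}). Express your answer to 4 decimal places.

0.3351

P(Y=1) = 0.053 + 0.069 + 0.096 + 0.029 = 0.247.
P(Y=2) = 0.029 + 0.100 + 0.098 + 0.025 = 0.252.
P(Y=3) = 0.057 + 0.094 + 0.064 + 0.056 = 0.271.
P(Y ∈ {1, 2, 3}) = 0.247 + 0.252 + 0.271 = 0.770; P(X=2, Y ∈ {1, 2, 3}) = 0.096 + 0.098 + 0.064 = 0.258.
P(X=2 | Y ∈ {1, 2, 3}) = 0.258/0.770 = 0.3351.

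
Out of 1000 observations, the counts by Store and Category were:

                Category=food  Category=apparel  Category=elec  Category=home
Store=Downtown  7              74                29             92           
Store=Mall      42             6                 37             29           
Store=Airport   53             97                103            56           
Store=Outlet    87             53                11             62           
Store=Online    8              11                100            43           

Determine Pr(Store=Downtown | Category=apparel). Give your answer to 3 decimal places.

0.307

Total with Category=apparel: 74 + 6 + 97 + 53 + 11 = 241.
P(Store=Downtown | Category=apparel) = 74/241 = 0.307.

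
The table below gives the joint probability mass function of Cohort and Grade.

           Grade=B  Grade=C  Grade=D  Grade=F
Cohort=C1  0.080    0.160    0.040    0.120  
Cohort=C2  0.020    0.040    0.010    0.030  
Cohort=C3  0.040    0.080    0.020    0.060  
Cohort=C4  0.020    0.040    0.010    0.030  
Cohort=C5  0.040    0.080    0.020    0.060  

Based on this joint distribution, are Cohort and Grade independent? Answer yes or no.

yes

Every cell satisfies P(Cohort,Grade) = P(Cohort)·P(Grade). For instance P(Cohort=C1) = 0.400, P(Grade=D) = 0.100, and 0.400×0.100 = 0.040 matches the joint entry. So Cohort and Grade are independent.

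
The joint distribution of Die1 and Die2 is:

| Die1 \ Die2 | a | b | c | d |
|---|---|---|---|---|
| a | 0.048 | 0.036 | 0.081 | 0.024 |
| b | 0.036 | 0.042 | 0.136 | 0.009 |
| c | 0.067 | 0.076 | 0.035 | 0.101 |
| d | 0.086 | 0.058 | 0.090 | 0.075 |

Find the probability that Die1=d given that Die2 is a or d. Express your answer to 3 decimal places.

P(Die2=a) = 0.048 + 0.036 + 0.067 + 0.086 = 0.237.
P(Die2=d) = 0.024 + 0.009 + 0.101 + 0.075 = 0.209.
P(Die2 ∈ {a, d}) = 0.237 + 0.209 = 0.446; P(Die1=d, Die2 ∈ {a, d}) = 0.086 + 0.075 = 0.161.
P(Die1=d | Die2 ∈ {a, d}) = 0.161/0.446 = 0.361.

0.361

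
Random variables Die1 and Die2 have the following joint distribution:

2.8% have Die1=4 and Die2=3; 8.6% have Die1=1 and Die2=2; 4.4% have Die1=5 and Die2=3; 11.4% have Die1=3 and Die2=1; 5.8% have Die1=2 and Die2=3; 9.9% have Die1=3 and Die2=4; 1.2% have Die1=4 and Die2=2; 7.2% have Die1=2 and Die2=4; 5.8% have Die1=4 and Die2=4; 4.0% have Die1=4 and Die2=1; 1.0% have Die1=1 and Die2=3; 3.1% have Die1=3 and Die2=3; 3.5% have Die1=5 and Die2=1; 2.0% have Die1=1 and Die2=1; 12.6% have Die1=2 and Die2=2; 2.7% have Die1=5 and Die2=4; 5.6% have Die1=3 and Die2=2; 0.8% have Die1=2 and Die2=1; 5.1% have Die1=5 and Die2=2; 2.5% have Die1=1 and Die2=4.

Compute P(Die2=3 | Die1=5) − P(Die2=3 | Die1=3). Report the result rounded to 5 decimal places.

P(Die1=5) = 0.035 + 0.051 + 0.044 + 0.027 = 0.157; P(Die2=3 | Die1=5) = 0.044/0.157 = 0.280255.
P(Die1=3) = 0.114 + 0.056 + 0.031 + 0.099 = 0.300; P(Die2=3 | Die1=3) = 0.031/0.300 = 0.103333.
Difference = 0.17692.

0.17692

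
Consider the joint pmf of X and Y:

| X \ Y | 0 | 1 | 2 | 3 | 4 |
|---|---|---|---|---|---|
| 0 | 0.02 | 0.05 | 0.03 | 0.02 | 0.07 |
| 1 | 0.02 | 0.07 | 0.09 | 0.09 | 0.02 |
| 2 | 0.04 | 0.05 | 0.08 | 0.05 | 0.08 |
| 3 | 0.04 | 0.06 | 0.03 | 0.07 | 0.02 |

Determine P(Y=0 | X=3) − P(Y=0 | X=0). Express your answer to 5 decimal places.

P(X=3) = 0.04 + 0.06 + 0.03 + 0.07 + 0.02 = 0.22; P(Y=0 | X=3) = 0.04/0.22 = 0.181818.
P(X=0) = 0.02 + 0.05 + 0.03 + 0.02 + 0.07 = 0.19; P(Y=0 | X=0) = 0.02/0.19 = 0.105263.
Difference = 0.07656.

0.07656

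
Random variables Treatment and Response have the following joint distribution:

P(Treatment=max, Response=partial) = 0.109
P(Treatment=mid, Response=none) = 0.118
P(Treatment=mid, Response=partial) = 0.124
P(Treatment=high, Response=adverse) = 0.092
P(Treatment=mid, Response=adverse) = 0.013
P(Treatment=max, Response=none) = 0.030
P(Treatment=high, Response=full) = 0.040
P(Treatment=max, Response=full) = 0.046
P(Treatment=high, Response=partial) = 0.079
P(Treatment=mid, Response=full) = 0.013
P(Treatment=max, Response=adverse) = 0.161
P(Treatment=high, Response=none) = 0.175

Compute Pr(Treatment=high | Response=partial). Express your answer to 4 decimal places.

P(Response=partial) = 0.124 + 0.079 + 0.109 = 0.312.
P(Treatment=high | Response=partial) = 0.079/0.312 = 0.2532.

0.2532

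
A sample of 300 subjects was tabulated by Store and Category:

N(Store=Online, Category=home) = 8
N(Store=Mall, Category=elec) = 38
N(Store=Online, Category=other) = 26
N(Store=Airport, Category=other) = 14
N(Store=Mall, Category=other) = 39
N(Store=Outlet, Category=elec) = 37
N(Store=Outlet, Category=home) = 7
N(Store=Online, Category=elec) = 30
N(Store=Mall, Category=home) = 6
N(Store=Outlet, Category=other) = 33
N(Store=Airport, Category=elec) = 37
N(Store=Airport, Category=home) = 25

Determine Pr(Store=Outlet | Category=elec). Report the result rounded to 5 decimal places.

Total with Category=elec: 38 + 37 + 37 + 30 = 142.
P(Store=Outlet | Category=elec) = 37/142 = 0.26056.

0.26056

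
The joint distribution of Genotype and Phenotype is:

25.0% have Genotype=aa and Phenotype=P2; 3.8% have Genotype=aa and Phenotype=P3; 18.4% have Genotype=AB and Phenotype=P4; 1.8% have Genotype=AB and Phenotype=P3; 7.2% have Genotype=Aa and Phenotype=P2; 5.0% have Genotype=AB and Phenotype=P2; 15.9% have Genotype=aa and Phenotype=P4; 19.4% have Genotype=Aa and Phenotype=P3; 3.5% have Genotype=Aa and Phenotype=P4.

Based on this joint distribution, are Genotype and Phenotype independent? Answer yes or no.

no

P(Genotype=Aa) = 0.301 and P(Phenotype=P3) = 0.250, so their product is 0.07525, but P(Genotype=Aa, Phenotype=P3) = 0.194. Since these differ, Genotype and Phenotype are not independent.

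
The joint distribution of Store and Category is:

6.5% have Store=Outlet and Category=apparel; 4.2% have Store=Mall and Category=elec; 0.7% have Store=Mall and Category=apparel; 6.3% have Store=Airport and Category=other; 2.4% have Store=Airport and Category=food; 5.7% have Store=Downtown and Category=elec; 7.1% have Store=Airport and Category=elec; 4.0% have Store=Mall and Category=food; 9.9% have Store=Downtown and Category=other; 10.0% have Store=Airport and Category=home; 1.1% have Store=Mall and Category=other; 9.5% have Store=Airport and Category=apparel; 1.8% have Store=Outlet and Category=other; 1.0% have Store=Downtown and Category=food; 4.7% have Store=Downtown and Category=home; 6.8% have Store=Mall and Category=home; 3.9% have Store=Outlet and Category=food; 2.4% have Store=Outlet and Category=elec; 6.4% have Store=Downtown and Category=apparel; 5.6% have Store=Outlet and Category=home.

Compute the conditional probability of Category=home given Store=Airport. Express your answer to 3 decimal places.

P(Store=Airport) = 0.024 + 0.095 + 0.071 + 0.100 + 0.063 = 0.353.
P(Category=home | Store=Airport) = 0.100/0.353 = 0.283.

0.283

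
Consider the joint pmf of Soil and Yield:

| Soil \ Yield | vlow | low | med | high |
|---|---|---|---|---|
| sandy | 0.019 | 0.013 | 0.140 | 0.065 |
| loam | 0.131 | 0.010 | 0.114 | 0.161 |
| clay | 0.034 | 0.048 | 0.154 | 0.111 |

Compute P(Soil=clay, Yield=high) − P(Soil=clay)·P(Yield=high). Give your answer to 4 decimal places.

-0.0059

P(Soil=clay) = 0.034 + 0.048 + 0.154 + 0.111 = 0.347.
P(Yield=high) = 0.065 + 0.161 + 0.111 = 0.337.
P(Soil=clay, Yield=high) − P(Soil=clay)P(Yield=high) = 0.111 − 0.347×0.337 = -0.0059.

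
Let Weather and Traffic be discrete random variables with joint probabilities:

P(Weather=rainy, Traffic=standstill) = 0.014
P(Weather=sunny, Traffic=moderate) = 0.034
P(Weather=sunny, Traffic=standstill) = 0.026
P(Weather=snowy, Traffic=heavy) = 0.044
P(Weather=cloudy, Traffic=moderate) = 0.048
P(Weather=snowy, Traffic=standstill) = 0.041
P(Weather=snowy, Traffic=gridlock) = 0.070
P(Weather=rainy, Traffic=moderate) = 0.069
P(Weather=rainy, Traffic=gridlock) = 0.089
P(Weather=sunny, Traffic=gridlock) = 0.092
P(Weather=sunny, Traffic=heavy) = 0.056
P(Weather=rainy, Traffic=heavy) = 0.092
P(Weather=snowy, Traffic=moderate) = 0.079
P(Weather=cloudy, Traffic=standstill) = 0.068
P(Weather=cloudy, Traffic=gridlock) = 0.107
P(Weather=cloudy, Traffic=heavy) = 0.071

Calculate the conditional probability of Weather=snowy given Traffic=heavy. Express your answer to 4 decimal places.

0.1673

P(Traffic=heavy) = 0.056 + 0.071 + 0.092 + 0.044 = 0.263.
P(Weather=snowy | Traffic=heavy) = 0.044/0.263 = 0.1673.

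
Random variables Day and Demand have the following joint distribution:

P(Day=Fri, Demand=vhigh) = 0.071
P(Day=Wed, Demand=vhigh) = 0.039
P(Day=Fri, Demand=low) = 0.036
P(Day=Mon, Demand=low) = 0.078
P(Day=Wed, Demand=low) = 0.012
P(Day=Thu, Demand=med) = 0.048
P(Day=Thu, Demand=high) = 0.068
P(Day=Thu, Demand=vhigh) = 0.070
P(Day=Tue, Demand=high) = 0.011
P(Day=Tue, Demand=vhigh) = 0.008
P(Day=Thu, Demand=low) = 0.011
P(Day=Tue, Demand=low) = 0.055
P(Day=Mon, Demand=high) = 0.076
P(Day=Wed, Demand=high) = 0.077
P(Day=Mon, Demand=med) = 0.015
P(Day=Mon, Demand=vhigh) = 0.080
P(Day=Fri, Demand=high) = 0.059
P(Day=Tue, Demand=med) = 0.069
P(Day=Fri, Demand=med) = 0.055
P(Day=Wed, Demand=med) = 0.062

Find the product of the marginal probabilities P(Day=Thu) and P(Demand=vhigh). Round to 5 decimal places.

0.05280

P(Day=Thu) = 0.011 + 0.048 + 0.068 + 0.070 = 0.197.
P(Demand=vhigh) = 0.080 + 0.008 + 0.039 + 0.070 + 0.071 = 0.268.
Product: 0.197 × 0.268 = 0.05280.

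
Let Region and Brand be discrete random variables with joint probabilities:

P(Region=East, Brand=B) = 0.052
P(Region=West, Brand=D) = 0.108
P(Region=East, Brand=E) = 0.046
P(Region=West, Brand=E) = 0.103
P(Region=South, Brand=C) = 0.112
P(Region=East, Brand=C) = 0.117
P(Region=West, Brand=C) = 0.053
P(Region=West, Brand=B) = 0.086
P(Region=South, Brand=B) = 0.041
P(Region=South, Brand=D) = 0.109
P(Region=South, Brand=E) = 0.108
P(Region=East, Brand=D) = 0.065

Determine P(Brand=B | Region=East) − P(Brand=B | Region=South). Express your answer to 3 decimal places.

P(Region=East) = 0.052 + 0.117 + 0.065 + 0.046 = 0.280; P(Brand=B | Region=East) = 0.052/0.280 = 0.1857.
P(Region=South) = 0.041 + 0.112 + 0.109 + 0.108 = 0.370; P(Brand=B | Region=South) = 0.041/0.370 = 0.1108.
Difference = 0.075.

0.075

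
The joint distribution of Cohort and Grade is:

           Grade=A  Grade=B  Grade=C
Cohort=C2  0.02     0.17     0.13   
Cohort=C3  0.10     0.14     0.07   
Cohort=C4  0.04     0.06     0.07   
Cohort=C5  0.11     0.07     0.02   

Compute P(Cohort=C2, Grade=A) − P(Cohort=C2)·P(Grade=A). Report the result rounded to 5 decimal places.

P(Cohort=C2) = 0.02 + 0.17 + 0.13 = 0.32.
P(Grade=A) = 0.02 + 0.10 + 0.04 + 0.11 = 0.27.
P(Cohort=C2, Grade=A) − P(Cohort=C2)P(Grade=A) = 0.02 − 0.32×0.27 = -0.06640.

-0.06640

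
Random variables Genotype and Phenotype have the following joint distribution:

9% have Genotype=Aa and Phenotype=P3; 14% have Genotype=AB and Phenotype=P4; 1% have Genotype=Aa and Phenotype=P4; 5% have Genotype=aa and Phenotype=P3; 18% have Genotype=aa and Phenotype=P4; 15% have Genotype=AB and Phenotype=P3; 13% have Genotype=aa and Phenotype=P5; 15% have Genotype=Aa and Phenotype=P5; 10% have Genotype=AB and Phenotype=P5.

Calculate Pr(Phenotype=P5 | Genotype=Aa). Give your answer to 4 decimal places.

P(Genotype=Aa) = 0.09 + 0.01 + 0.15 = 0.25.
P(Phenotype=P5 | Genotype=Aa) = 0.15/0.25 = 0.6000.

0.6000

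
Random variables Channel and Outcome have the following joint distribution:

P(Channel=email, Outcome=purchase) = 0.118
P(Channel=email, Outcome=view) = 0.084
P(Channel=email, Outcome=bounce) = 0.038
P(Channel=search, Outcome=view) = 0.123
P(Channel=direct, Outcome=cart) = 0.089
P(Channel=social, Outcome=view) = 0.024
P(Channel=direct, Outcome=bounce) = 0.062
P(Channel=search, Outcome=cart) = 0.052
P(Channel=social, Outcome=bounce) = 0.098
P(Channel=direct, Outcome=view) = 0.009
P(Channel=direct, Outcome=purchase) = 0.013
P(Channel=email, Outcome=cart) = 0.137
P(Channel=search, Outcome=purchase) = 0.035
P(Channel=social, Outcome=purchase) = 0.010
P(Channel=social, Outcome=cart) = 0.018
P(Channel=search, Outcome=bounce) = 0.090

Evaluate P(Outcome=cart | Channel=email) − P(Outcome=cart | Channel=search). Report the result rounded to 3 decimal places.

P(Channel=email) = 0.038 + 0.084 + 0.137 + 0.118 = 0.377; P(Outcome=cart | Channel=email) = 0.137/0.377 = 0.3634.
P(Channel=search) = 0.090 + 0.123 + 0.052 + 0.035 = 0.300; P(Outcome=cart | Channel=search) = 0.052/0.300 = 0.1733.
Difference = 0.190.

0.190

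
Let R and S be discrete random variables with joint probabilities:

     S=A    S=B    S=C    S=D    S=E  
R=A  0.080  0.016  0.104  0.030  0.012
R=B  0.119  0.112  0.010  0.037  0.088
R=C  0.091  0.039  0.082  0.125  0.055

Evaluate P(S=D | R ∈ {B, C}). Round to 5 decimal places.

0.21372

P(R=B) = 0.119 + 0.112 + 0.010 + 0.037 + 0.088 = 0.366.
P(R=C) = 0.091 + 0.039 + 0.082 + 0.125 + 0.055 = 0.392.
P(R ∈ {B, C}) = 0.366 + 0.392 = 0.758; P(S=D, R ∈ {B, C}) = 0.037 + 0.125 = 0.162.
P(S=D | R ∈ {B, C}) = 0.162/0.758 = 0.21372.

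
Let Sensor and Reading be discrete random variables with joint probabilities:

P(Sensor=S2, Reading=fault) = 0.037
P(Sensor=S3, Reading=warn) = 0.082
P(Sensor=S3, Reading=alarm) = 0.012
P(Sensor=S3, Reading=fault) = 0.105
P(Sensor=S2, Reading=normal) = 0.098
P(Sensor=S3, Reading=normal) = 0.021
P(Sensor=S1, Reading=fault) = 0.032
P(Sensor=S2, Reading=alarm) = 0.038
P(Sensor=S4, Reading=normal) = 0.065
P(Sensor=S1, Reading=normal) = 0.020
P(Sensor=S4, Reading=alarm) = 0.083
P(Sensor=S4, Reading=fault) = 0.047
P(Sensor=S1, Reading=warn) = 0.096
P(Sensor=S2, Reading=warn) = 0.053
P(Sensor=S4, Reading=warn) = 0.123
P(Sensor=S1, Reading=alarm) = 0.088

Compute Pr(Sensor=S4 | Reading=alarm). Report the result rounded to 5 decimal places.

0.37557

P(Reading=alarm) = 0.088 + 0.038 + 0.012 + 0.083 = 0.221.
P(Sensor=S4 | Reading=alarm) = 0.083/0.221 = 0.37557.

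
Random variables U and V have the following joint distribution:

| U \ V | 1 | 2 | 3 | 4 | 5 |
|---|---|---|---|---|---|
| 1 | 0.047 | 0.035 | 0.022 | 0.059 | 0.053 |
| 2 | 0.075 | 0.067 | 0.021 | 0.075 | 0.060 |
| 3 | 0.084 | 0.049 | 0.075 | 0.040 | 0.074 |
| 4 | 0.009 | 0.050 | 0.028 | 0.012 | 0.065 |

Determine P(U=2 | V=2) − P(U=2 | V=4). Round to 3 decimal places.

P(V=2) = 0.035 + 0.067 + 0.049 + 0.050 = 0.201; P(U=2 | V=2) = 0.067/0.201 = 0.3333.
P(V=4) = 0.059 + 0.075 + 0.040 + 0.012 = 0.186; P(U=2 | V=4) = 0.075/0.186 = 0.4032.
Difference = -0.070.

-0.070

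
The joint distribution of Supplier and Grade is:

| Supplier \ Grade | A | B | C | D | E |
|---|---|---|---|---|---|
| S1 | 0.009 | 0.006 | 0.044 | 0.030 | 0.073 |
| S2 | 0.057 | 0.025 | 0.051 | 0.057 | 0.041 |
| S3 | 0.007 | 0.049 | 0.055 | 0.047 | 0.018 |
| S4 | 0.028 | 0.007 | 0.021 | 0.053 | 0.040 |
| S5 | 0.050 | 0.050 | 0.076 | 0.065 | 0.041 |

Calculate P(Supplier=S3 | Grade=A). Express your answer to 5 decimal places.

P(Grade=A) = 0.009 + 0.057 + 0.007 + 0.028 + 0.050 = 0.151.
P(Supplier=S3 | Grade=A) = 0.007/0.151 = 0.04636.

0.04636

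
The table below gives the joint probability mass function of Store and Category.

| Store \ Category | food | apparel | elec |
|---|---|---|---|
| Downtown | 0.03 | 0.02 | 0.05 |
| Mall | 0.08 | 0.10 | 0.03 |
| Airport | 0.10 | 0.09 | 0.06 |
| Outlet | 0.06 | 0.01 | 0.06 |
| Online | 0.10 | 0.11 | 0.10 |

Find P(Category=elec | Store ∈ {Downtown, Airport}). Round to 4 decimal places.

0.3143

P(Store=Downtown) = 0.03 + 0.02 + 0.05 = 0.10.
P(Store=Airport) = 0.10 + 0.09 + 0.06 = 0.25.
P(Store ∈ {Downtown, Airport}) = 0.10 + 0.25 = 0.35; P(Category=elec, Store ∈ {Downtown, Airport}) = 0.05 + 0.06 = 0.11.
P(Category=elec | Store ∈ {Downtown, Airport}) = 0.11/0.35 = 0.3143.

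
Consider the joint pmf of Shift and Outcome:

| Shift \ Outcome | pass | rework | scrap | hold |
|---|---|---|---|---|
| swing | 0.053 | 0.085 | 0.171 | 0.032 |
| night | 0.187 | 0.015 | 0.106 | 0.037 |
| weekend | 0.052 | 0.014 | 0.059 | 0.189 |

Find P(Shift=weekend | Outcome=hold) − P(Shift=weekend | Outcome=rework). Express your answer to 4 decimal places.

0.6098

P(Outcome=hold) = 0.032 + 0.037 + 0.189 = 0.258; P(Shift=weekend | Outcome=hold) = 0.189/0.258 = 0.73256.
P(Outcome=rework) = 0.085 + 0.015 + 0.014 = 0.114; P(Shift=weekend | Outcome=rework) = 0.014/0.114 = 0.12281.
Difference = 0.6098.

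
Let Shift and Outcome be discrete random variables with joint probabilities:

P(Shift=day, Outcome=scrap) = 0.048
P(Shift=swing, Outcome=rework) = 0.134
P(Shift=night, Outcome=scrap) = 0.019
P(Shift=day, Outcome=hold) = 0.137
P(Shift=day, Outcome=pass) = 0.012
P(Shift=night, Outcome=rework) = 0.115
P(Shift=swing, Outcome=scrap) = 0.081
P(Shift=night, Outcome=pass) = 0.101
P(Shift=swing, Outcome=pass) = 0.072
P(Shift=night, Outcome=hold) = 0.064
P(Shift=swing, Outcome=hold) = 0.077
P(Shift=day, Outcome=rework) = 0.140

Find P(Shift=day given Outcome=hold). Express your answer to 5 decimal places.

0.49281

P(Outcome=hold) = 0.137 + 0.077 + 0.064 = 0.278.
P(Shift=day | Outcome=hold) = 0.137/0.278 = 0.49281.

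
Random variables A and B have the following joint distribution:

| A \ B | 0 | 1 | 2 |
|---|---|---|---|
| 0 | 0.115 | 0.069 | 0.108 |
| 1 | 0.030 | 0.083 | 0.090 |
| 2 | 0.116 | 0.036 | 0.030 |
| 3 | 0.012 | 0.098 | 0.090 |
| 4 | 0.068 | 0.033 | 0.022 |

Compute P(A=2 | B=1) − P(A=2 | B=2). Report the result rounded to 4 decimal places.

0.0246

P(B=1) = 0.069 + 0.083 + 0.036 + 0.098 + 0.033 = 0.319; P(A=2 | B=1) = 0.036/0.319 = 0.11285.
P(B=2) = 0.108 + 0.090 + 0.030 + 0.090 + 0.022 = 0.340; P(A=2 | B=2) = 0.030/0.340 = 0.08824.
Difference = 0.0246.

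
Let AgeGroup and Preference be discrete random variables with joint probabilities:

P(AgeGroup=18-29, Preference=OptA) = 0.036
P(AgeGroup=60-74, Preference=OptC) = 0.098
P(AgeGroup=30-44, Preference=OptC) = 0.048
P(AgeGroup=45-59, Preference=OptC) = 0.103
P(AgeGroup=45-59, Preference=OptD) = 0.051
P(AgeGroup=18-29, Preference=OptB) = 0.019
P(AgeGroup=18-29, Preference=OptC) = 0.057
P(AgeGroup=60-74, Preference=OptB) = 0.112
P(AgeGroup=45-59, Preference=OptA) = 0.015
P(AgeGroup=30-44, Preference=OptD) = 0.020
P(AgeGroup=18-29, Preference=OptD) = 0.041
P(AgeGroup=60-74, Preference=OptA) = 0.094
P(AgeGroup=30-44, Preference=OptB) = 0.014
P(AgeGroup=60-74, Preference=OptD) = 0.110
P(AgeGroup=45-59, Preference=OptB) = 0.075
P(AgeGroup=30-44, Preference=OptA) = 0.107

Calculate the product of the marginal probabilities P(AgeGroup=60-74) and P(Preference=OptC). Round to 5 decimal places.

0.12668

P(AgeGroup=60-74) = 0.094 + 0.112 + 0.098 + 0.110 = 0.414.
P(Preference=OptC) = 0.057 + 0.048 + 0.103 + 0.098 = 0.306.
Product: 0.414 × 0.306 = 0.12668.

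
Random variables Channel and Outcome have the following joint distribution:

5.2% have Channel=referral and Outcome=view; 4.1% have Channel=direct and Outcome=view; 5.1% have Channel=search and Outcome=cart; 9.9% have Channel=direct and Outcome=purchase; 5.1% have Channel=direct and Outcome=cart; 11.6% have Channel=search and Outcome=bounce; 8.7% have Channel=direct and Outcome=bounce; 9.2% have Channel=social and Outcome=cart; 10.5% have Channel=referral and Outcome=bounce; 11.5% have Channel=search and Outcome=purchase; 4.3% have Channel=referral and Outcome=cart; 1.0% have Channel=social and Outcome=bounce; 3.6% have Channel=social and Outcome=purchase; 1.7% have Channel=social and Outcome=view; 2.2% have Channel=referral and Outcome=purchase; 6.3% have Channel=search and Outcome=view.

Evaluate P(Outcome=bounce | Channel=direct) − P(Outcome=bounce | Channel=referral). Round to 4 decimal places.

P(Channel=direct) = 0.087 + 0.041 + 0.051 + 0.099 = 0.278; P(Outcome=bounce | Channel=direct) = 0.087/0.278 = 0.31295.
P(Channel=referral) = 0.105 + 0.052 + 0.043 + 0.022 = 0.222; P(Outcome=bounce | Channel=referral) = 0.105/0.222 = 0.47297.
Difference = -0.1600.

-0.1600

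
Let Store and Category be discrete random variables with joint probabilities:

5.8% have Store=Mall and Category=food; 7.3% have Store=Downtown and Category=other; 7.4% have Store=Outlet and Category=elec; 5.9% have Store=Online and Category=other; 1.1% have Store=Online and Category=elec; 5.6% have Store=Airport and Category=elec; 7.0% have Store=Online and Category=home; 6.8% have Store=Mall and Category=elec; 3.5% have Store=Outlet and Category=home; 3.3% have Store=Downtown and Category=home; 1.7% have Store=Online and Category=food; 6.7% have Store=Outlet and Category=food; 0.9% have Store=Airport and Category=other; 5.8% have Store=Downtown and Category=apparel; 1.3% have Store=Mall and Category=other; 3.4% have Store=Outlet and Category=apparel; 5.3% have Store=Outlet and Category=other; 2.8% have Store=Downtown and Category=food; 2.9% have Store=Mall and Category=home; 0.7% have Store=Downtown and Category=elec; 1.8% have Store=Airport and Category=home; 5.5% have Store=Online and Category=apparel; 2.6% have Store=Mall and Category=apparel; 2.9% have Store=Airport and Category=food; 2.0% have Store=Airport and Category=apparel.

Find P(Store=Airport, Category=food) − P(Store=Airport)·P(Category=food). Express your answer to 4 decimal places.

0.0027

P(Store=Airport) = 0.029 + 0.020 + 0.056 + 0.018 + 0.009 = 0.132.
P(Category=food) = 0.028 + 0.058 + 0.029 + 0.067 + 0.017 = 0.199.
P(Store=Airport, Category=food) − P(Store=Airport)P(Category=food) = 0.029 − 0.132×0.199 = 0.0027.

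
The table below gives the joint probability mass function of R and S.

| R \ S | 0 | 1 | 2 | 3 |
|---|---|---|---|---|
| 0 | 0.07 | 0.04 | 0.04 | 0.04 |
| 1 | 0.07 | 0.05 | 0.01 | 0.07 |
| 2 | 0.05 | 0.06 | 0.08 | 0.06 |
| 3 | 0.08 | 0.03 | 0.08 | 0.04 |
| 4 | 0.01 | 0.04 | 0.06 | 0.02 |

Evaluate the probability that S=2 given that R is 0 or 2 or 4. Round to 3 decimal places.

0.316

P(R=0) = 0.07 + 0.04 + 0.04 + 0.04 = 0.19.
P(R=2) = 0.05 + 0.06 + 0.08 + 0.06 = 0.25.
P(R=4) = 0.01 + 0.04 + 0.06 + 0.02 = 0.13.
P(R ∈ {0, 2, 4}) = 0.19 + 0.25 + 0.13 = 0.57; P(S=2, R ∈ {0, 2, 4}) = 0.04 + 0.08 + 0.06 = 0.18.
P(S=2 | R ∈ {0, 2, 4}) = 0.18/0.57 = 0.316.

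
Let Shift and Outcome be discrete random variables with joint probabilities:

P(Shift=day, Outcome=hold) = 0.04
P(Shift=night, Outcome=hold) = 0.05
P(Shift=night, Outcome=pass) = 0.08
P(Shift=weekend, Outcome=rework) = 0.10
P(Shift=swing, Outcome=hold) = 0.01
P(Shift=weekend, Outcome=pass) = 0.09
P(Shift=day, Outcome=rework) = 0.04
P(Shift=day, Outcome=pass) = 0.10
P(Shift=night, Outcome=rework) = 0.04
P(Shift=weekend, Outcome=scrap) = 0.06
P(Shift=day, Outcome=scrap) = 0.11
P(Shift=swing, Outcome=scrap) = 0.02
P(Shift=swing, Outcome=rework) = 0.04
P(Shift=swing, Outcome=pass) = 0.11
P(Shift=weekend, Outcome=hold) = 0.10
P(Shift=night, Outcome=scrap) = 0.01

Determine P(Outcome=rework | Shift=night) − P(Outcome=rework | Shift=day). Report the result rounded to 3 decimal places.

P(Shift=night) = 0.08 + 0.04 + 0.01 + 0.05 = 0.18; P(Outcome=rework | Shift=night) = 0.04/0.18 = 0.2222.
P(Shift=day) = 0.10 + 0.04 + 0.11 + 0.04 = 0.29; P(Outcome=rework | Shift=day) = 0.04/0.29 = 0.1379.
Difference = 0.084.

0.084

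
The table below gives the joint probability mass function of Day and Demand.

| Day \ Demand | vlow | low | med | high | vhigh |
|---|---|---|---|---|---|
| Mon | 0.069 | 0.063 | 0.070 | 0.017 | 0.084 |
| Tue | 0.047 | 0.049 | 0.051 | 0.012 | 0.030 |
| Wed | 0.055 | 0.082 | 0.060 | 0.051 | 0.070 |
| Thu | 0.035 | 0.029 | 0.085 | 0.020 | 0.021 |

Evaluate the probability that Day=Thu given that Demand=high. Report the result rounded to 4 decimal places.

P(Demand=high) = 0.017 + 0.012 + 0.051 + 0.020 = 0.100.
P(Day=Thu | Demand=high) = 0.020/0.100 = 0.2000.

0.2000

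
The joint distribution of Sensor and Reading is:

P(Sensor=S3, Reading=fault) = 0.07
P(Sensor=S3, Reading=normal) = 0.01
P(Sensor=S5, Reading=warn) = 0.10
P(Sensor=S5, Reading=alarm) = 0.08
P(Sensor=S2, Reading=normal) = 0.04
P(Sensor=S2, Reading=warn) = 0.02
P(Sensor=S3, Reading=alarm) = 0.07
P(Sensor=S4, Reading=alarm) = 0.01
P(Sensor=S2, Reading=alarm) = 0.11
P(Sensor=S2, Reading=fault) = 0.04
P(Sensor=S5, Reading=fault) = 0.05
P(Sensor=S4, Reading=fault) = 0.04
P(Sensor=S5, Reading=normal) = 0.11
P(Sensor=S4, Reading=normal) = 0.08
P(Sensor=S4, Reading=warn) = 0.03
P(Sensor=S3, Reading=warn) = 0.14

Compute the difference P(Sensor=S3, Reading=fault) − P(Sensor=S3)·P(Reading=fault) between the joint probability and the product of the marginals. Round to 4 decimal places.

0.0120

P(Sensor=S3) = 0.01 + 0.14 + 0.07 + 0.07 = 0.29.
P(Reading=fault) = 0.04 + 0.07 + 0.04 + 0.05 = 0.20.
P(Sensor=S3, Reading=fault) − P(Sensor=S3)P(Reading=fault) = 0.07 − 0.29×0.20 = 0.0120.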